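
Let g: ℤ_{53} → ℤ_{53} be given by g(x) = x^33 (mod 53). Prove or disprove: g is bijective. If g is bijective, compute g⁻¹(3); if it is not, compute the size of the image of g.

Since 53 is prime, the nonzero elements of ℤ_{53} form a cyclic group of order 52.
As gcd(33, 52) = 1, raising to the 33rd power is a bijection on this group: if x_1^33 ≡ x_2^33 then (x_1x_2^{−1})^33 = 1, and the only element of order dividing gcd(33, 52) = 1 is 1, so x_1 = x_2.
With g(0) = 0 this makes g injective on all of ℤ_{53}, hence bijective (finite equal-size domain and codomain). In particular g is bijective.
Since g is bijective, we find the preimage of 3. The inverse of x ↦ x^33 on (ℤ_{53})^× is x ↦ x^41, because 33·41 = 1353 = 26·52 + 1 ≡ 1 (mod 52) and x^{52} = 1 for x ≠ 0 (Fermat). So g⁻¹(3) = 3^41 mod 53.
Repeated squaring mod 53: 3^1 ≡ 3, 3^2 ≡ 3² = 9, 3^4 ≡ 9² = 81 ≡ 28, 3^8 ≡ 28² = 784 ≡ 42, 3^16 ≡ 42² = 1764 ≡ 15, 3^32 ≡ 15² = 225 ≡ 13. Since 41 = 32 + 8 + 1, 3^41 ≡ 13·42·3: 13·42 = 546 ≡ 16, then 16·3 = 48. So 3^41 ≡ 48 (mod 53).
Hence g⁻¹(3) = 48.

48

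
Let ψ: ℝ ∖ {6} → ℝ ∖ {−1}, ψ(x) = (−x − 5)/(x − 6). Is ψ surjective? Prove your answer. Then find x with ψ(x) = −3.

23/2

For any y ≠ −1, solving y(x − 6) = −x − 5 for x gives a well-defined x ≠ 6. So ψ is surjective.
Solving ψ(x) = −3: cross-multiplying gives −x − 5 = −3(x − 6), which rearranges to 2x = 23, so x = 23/2.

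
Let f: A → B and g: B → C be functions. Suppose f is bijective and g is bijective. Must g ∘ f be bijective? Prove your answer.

bijective

Injectivity: if g(f(s)) = g(f(t)) then f(s) = f(t) (g injective) so s = t (f injective).
Surjectivity: for c ∈ C pick b with g(b) = c, then a with f(a) = b; then (g ∘ f)(a) = c.
Therefore g ∘ f is bijective.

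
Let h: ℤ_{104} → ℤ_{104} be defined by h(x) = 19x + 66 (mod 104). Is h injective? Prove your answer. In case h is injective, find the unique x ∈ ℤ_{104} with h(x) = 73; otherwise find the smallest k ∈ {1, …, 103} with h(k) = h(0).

77

By definition, injectivity means: for all s, t in the domain, h(s) = h(t) implies s = t.
If h(s) = h(t), then 19s ≡ 19t (mod 104). Because gcd(19, 104) = 1, we may cancel 19 to get s ≡ t (mod 104).
So h is injective.
We now compute 19⁻¹ mod 104 explicitly. Euclid's algorithm: 104 = 5·19 + 9, 19 = 2·9 + 1; back-substituting gives 1 = 11·19 − 2·104, so 19⁻¹ ≡ 11 (mod 104).
Since h is injective, we find h⁻¹(73): we need 19x ≡ 73 − 66 ≡ 7 (mod 104). Using 19⁻¹ = 11: x ≡ 11·7 = 77, so x = 77.
Check: h(77) = 19·77 + 66 = 1529 = 14·104 + 73 ≡ 73 (mod 104).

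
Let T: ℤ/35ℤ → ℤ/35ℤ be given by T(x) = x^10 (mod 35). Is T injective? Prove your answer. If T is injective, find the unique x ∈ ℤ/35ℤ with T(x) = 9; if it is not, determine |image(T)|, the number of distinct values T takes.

12

T(1) = 1^10 = 1.
T(6): Repeated squaring mod 35: 6^1 ≡ 6, 6^2 ≡ 6² = 36 ≡ 1, 6^4 ≡ 1² = 1, 6^8 ≡ 1² = 1. Since 10 = 8 + 2, 6^10 ≡ 1·1: 1·1 = 1. So 6^10 ≡ 1 (mod 35).
So T(1) = T(6) = 1 while 1 ≠ 6, hence T is not injective.
Since T is not injective, we determine |image(T)|. Computing x^10 mod 35 for each x (by repeated squaring, reducing mod 35 at every step), the values T(0), T(1), …, T(34) are: 0, 1, 9, 4, 11, 30, 1, 14, 29, 16, 25, 11, 9, 29, 21, 15, 16, 4, 4, 16, 15, 21, 29, 9, 11, 25, 16, 29, 14, 1, 30, 11, 4, 9, 1.
The distinct values are {0, 1, 4, 9, 11, 14, 15, 16, 21, 25, 29, 30}; there are 12 of them.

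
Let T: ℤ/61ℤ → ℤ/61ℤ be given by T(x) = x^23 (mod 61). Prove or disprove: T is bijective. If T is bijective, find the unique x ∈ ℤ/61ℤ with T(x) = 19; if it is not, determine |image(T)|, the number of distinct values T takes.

Since 61 is prime, the nonzero elements of ℤ/61ℤ form a cyclic group of order 60.
As gcd(23, 60) = 1, raising to the 23rd power is a bijection on this group: if a^23 ≡ b^23 then (ab^{−1})^23 = 1, and the only element of order dividing gcd(23, 60) = 1 is 1, so a = b.
With T(0) = 0 this makes T injective on all of ℤ/61ℤ, hence bijective (finite equal-size domain and codomain). In particular T is bijective.
Since T is bijective, we find the preimage of 19. The inverse of x ↦ x^23 on (ℤ/61ℤ)^× is x ↦ x^47, because 23·47 = 1081 = 18·60 + 1 ≡ 1 (mod 60) and x^{60} = 1 for x ≠ 0 (Fermat). So T⁻¹(19) = 19^47 mod 61.
Repeated squaring mod 61: 19^1 ≡ 19, 19^2 ≡ 19² = 361 ≡ 56, 19^4 ≡ 56² = 3136 ≡ 25, 19^8 ≡ 25² = 625 ≡ 15, 19^16 ≡ 15² = 225 ≡ 42, 19^32 ≡ 42² = 1764 ≡ 56. Since 47 = 32 + 8 + 4 + 2 + 1, 19^47 ≡ 56·15·25·56·19: 56·15 = 840 ≡ 47, then 47·25 = 1175 ≡ 16, then 16·56 = 896 ≡ 42, then 42·19 = 798 ≡ 5. So 19^47 ≡ 5 (mod 61).
Hence T⁻¹(19) = 5.

5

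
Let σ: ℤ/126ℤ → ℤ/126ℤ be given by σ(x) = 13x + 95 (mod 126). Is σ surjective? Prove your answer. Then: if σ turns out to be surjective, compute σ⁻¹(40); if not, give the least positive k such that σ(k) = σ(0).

83

Since gcd(13, 126) = 1, 13 is invertible modulo 126. Euclid's algorithm: 126 = 9·13 + 9, 13 = 1·9 + 4, 9 = 2·4 + 1; back-substituting gives 1 = 97·13 − 10·126, so 13⁻¹ ≡ 97 (mod 126).
For any y ∈ ℤ/126ℤ, x = 97(y − 95) mod 126 satisfies σ(x) = 13·97(y − 95) + 95 ≡ y (since 13·97 ≡ 1 mod 126). So every y has a preimage.
So σ is surjective.
Since σ is surjective, we compute σ⁻¹(40): solve 13x + 95 ≡ 40 (mod 126), i.e. 13x ≡ 71 (mod 126).
Multiplying by 13⁻¹ = 97 gives x ≡ 97·71 = 6887 = 54·126 + 83 ≡ 83 (mod 126).
Check: σ(83) = 13·83 + 95 = 1174 = 9·126 + 40 ≡ 40 (mod 126).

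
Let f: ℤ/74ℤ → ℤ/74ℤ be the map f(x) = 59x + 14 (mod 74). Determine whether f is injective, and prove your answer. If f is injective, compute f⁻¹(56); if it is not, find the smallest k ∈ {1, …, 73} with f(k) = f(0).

If f(u) = f(v), then 59u ≡ 59v (mod 74). Because gcd(59, 74) = 1, we may cancel 59 to get u ≡ v (mod 74).
So f is injective.
We now compute 59⁻¹ mod 74 explicitly. Euclid's algorithm: 74 = 1·59 + 15, 59 = 3·15 + 14, 15 = 1·14 + 1; back-substituting gives 1 = 69·59 − 55·74, so 59⁻¹ ≡ 69 (mod 74).
Since f is injective, we compute f⁻¹(56): solve 59x + 14 ≡ 56 (mod 74), i.e. 59x ≡ 42 (mod 74).
Multiplying by 59⁻¹ = 69 gives x ≡ 69·42 = 2898 = 39·74 + 12 ≡ 12 (mod 74).
Check: f(12) = 59·12 + 14 = 722 = 9·74 + 56 ≡ 56 (mod 74).

12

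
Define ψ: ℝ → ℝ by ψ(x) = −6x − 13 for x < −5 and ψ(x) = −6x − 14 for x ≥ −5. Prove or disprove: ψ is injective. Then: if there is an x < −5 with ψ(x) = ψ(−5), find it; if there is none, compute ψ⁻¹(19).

-16/3

Both pieces are strictly decreasing (slopes −6 and −6), so each is injective on its own interval.
The left piece maps (−∞, −5) onto (17, ∞); the right piece maps [−5, ∞) onto (−∞, 16].
These images are disjoint, so no value is attained by both pieces. Thus ψ is injective.
Because the two images are disjoint, no x < −5 has ψ(x) = ψ(−5), so we compute ψ⁻¹(19): 19 lies in (17, ∞), so solve −6x − 13 = 19: x = (19 + 13)/(−6) = −16/3.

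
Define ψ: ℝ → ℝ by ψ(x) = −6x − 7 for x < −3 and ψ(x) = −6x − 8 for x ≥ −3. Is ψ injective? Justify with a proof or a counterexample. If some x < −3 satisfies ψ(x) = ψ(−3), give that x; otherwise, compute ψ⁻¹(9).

Both pieces are strictly decreasing (slopes −6 and −6), so each is injective on its own interval.
The left piece maps (−∞, −3) onto (11, ∞); the right piece maps [−3, ∞) onto (−∞, 10].
These images are disjoint, so no value is attained by both pieces. Hence ψ is injective.
Because the two images are disjoint, no x < −3 has ψ(x) = ψ(−3), so we compute ψ⁻¹(9): 9 lies in (−∞, 10], so solve −6x − 8 = 9: x = (9 + 8)/(−6) = −17/6.

-17/6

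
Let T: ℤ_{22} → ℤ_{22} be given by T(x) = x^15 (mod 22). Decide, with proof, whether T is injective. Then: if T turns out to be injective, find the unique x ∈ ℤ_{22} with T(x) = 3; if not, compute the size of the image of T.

T(1) = 1^15 = 1.
T(3): Repeated squaring mod 22: 3^1 ≡ 3, 3^2 ≡ 3² = 9, 3^4 ≡ 9² = 81 ≡ 15, 3^8 ≡ 15² = 225 ≡ 5. Since 15 = 8 + 4 + 2 + 1, 3^15 ≡ 5·15·9·3: 5·15 = 75 ≡ 9, then 9·9 = 81 ≡ 15, then 15·3 = 45 ≡ 1. So 3^15 ≡ 1 (mod 22).
So T(1) = T(3) = 1 while 1 ≠ 3, therefore T is not injective.
Since T is not injective, we determine |image(T)|. Computing x^15 mod 22 for each x (by repeated squaring, reducing mod 22 at every step), the values T(0), T(1), …, T(21) are: 0, 1, 10, 1, 12, 1, 10, 21, 10, 1, 10, 11, 12, 21, 12, 1, 12, 21, 10, 21, 12, 21.
The distinct values are {0, 1, 10, 11, 12, 21}; there are 6 of them.

6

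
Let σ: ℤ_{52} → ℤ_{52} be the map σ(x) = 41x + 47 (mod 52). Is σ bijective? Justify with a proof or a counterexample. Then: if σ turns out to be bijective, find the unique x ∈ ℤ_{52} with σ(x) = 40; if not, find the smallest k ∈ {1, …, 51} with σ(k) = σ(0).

Recall: injectivity means: for all u, v in the domain, σ(u) = σ(v) implies u = v.
Suppose σ(u) = σ(v) in ℤ_{52}. Then 41u + 47 ≡ 41v + 47 (mod 52), thus 41(u − v) ≡ 0 (mod 52).
Since gcd(41, 52) = 1, 41 is invertible modulo 52, hence u − v ≡ 0 (mod 52), i.e. u = v.
We now compute 41⁻¹ mod 52 explicitly. Euclid's algorithm: 52 = 1·41 + 11, 41 = 3·11 + 8, 11 = 1·8 + 3, 8 = 2·3 + 2, 3 = 1·2 + 1; back-substituting gives 1 = 33·41 − 26·52, so 41⁻¹ ≡ 33 (mod 52).
For any y ∈ ℤ_{52}, x = 33(y − 47) mod 52 satisfies σ(x) = 41·33(y − 47) + 47 ≡ y (since 41·33 ≡ 1 mod 52). So every y has a preimage.
Therefore σ is bijective.
Since σ is bijective, we find σ⁻¹(40): we need 41x ≡ 40 − 47 ≡ 45 (mod 52). Using 41⁻¹ = 33: x ≡ 33·45 = 1485 = 28·52 + 29, so x = 29.
Check: σ(29) = 41·29 + 47 = 1236 = 23·52 + 40 ≡ 40 (mod 52).

29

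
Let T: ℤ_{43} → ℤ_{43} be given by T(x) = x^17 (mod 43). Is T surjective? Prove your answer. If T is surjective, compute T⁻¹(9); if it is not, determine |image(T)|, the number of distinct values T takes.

Since 43 is prime, the nonzero elements of ℤ_{43} form a cyclic group of order 42.
As gcd(17, 42) = 1, raising to the 17th power is a bijection on this group: if u^17 ≡ v^17 then (uv^{−1})^17 = 1, and the only element of order dividing gcd(17, 42) = 1 is 1, so u = v.
With T(0) = 0 this makes T injective on all of ℤ_{43}, hence bijective (finite equal-size domain and codomain). In particular T is surjective.
Since T is surjective, we find the preimage of 9. The inverse of x ↦ x^17 on (ℤ_{43})^× is x ↦ x^5, because 17·5 = 85 = 2·42 + 1 ≡ 1 (mod 42) and x^{42} = 1 for x ≠ 0 (Fermat). So T⁻¹(9) = 9^5 mod 43.
Repeated squaring mod 43: 9^1 ≡ 9, 9^2 ≡ 9² = 81 ≡ 38, 9^4 ≡ 38² = 1444 ≡ 25. Since 5 = 4 + 1, 9^5 ≡ 25·9: 25·9 = 225 ≡ 10. So 9^5 ≡ 10 (mod 43).
Hence T⁻¹(9) = 10.

10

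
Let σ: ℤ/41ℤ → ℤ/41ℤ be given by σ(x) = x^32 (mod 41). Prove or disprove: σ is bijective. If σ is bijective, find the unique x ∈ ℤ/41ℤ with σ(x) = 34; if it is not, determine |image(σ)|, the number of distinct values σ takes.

σ(1) = 1^32 = 1.
σ(3): Repeated squaring mod 41: 3^1 ≡ 3, 3^2 ≡ 3² = 9, 3^4 ≡ 9² = 81 ≡ 40, 3^8 ≡ 40² = 1600 ≡ 1, 3^16 ≡ 1² = 1, 3^32 ≡ 1² = 1. So 3^32 ≡ 1 (mod 41).
So σ(1) = σ(3) = 1 while 1 ≠ 3, therefore σ is not injective, hence not bijective.
Since σ is not bijective, we determine |image(σ)|. Computing x^32 mod 41 for each x (by repeated squaring, reducing mod 41 at every step), the values σ(0), σ(1), …, σ(40) are: 0, 1, 37, 1, 16, 16, 37, 10, 18, 1, 18, 18, 16, 37, 1, 16, 10, 18, 37, 10, 10, 10, 10, 37, 18, 10, 16, 1, 37, 16, 18, 18, 1, 18, 10, 37, 16, 16, 1, 37, 1.
The distinct values are {0, 1, 10, 16, 18, 37}; there are 6 of them.

6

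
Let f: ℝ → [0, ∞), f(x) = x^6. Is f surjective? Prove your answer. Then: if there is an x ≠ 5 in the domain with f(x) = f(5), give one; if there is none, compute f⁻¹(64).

-5

For any y ∈ [0, ∞), x = y^{1/6} ∈ ℝ satisfies x^6 = y, so f is surjective.
For the follow-up, such an x exists: taking x = −5 ∈ ℝ gives f(−5) = 15625 = f(5) with −5 ≠ 5.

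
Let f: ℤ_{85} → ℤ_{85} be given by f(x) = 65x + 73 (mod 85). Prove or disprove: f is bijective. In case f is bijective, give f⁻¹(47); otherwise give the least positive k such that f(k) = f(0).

17

We have gcd(65, 85) = 5 > 1. Taking x_1 = 0 and x_2 = 17: f(0) = 73 and f(17) = 65·17 + 73 = 1178 ≡ 73 (mod 85).
So f(0) = f(17) while 0 ≠ 17, thus f is not injective, hence not bijective.
Since f is not bijective, we find the least positive k with f(k) = f(0): this means 65k ≡ 0 (mod 85), i.e. 85 ∣ 65k. Since gcd(65, 85) = 5, dividing through by 5 this holds exactly when 17 ∣ 13k, and as gcd(13, 17) = 1, exactly when 17 ∣ k.
The smallest positive such k is 17.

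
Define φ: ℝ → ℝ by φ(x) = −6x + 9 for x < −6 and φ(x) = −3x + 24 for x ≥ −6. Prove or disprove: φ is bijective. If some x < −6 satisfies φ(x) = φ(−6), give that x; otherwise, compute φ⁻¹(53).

Both pieces are strictly decreasing (slopes −6 and −3), so each is injective on its own interval.
The left piece maps (−∞, −6) onto (45, ∞); the right piece maps [−6, ∞) onto (−∞, 42].
The images leave a gap (45 has no preimage), so φ is not surjective, hence not bijective.
Because the two images are disjoint, no x < −6 has φ(x) = φ(−6), so we compute φ⁻¹(53): 53 lies in (45, ∞), so solve −6x + 9 = 53: x = (53 − 9)/(−6) = −22/3.

-22/3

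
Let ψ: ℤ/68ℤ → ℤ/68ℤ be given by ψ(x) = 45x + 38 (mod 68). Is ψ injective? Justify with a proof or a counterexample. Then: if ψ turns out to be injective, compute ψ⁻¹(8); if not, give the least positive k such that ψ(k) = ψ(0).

Recall that injectivity means: for all s, t in the domain, ψ(s) = ψ(t) implies s = t.
Suppose ψ(s) = ψ(t) in ℤ/68ℤ. Then 45s + 38 ≡ 45t + 38 (mod 68), so 45(s − t) ≡ 0 (mod 68).
Since gcd(45, 68) = 1, 45 is invertible modulo 68, so s − t ≡ 0 (mod 68), i.e. s = t.
Hence ψ is injective.
We now compute 45⁻¹ mod 68 explicitly. Euclid's algorithm: 68 = 1·45 + 23, 45 = 1·23 + 22, 23 = 1·22 + 1; back-substituting gives 1 = 65·45 − 43·68, so 45⁻¹ ≡ 65 (mod 68).
Since ψ is injective, we find ψ⁻¹(8): we need 45x ≡ 8 − 38 ≡ 38 (mod 68). Using 45⁻¹ = 65: x ≡ 65·38 = 2470 = 36·68 + 22, so x = 22.
Check: ψ(22) = 45·22 + 38 = 1028 = 15·68 + 8 ≡ 8 (mod 68).

22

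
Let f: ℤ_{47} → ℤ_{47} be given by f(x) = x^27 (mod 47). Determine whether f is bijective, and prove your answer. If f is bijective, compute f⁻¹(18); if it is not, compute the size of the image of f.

16

Since 47 is prime, the nonzero elements of ℤ_{47} form a cyclic group of order 46.
As gcd(27, 46) = 1, raising to the 27th power is a bijection on this group: if u^27 ≡ v^27 then (uv^{−1})^27 = 1, and the only element of order dividing gcd(27, 46) = 1 is 1, so u = v.
With f(0) = 0 this makes f injective on all of ℤ_{47}, hence bijective (finite equal-size domain and codomain). In particular f is bijective.
Since f is bijective, we find the preimage of 18. The inverse of x ↦ x^27 on (ℤ_{47})^× is x ↦ x^29, because 27·29 = 783 = 17·46 + 1 ≡ 1 (mod 46) and x^{46} = 1 for x ≠ 0 (Fermat). So f⁻¹(18) = 18^29 mod 47.
Repeated squaring mod 47: 18^1 ≡ 18, 18^2 ≡ 18² = 324 ≡ 42, 18^4 ≡ 42² = 1764 ≡ 25, 18^8 ≡ 25² = 625 ≡ 14, 18^16 ≡ 14² = 196 ≡ 8. Since 29 = 16 + 8 + 4 + 1, 18^29 ≡ 8·14·25·18: 8·14 = 112 ≡ 18, then 18·25 = 450 ≡ 27, then 27·18 = 486 ≡ 16. So 18^29 ≡ 16 (mod 47).
Hence f⁻¹(18) = 16.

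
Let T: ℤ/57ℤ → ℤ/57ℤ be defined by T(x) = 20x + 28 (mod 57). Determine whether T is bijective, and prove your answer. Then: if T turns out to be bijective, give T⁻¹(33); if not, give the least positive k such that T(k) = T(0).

If T(x_1) = T(x_2), then 20x_1 ≡ 20x_2 (mod 57). Because gcd(20, 57) = 1, we may cancel 20 to get x_1 ≡ x_2 (mod 57).
We now compute 20⁻¹ mod 57 explicitly. Euclid's algorithm: 57 = 2·20 + 17, 20 = 1·17 + 3, 17 = 5·3 + 2, 3 = 1·2 + 1; back-substituting gives 1 = 20·20 − 7·57, so 20⁻¹ ≡ 20 (mod 57).
For any y ∈ ℤ/57ℤ, x = 20(y − 28) mod 57 satisfies T(x) = 20·20(y − 28) + 28 ≡ y (since 20·20 ≡ 1 mod 57). So every y has a preimage.
Therefore T is bijective.
Since T is bijective, we find T⁻¹(33): we need 20x ≡ 33 − 28 ≡ 5 (mod 57). Using 20⁻¹ = 20: x ≡ 20·5 = 100 = 1·57 + 43, so x = 43.
Check: T(43) = 20·43 + 28 = 888 = 15·57 + 33 ≡ 33 (mod 57).

43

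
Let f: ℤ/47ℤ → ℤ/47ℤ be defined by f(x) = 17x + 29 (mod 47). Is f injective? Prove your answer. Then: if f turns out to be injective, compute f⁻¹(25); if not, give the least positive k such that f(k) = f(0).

44

Recall that f is injective if f(x_1) = f(x_2) implies x_1 = x_2.
If f(x_1) = f(x_2), then 17x_1 ≡ 17x_2 (mod 47). Because gcd(17, 47) = 1, we may cancel 17 to get x_1 ≡ x_2 (mod 47).
Therefore f is injective.
We now compute 17⁻¹ mod 47 explicitly. Euclid's algorithm: 47 = 2·17 + 13, 17 = 1·13 + 4, 13 = 3·4 + 1; back-substituting gives 1 = 36·17 − 13·47, so 17⁻¹ ≡ 36 (mod 47).
Since f is injective, we compute f⁻¹(25): solve 17x + 29 ≡ 25 (mod 47), i.e. 17x ≡ 43 (mod 47).
Multiplying by 17⁻¹ = 36 gives x ≡ 36·43 = 1548 = 32·47 + 44 ≡ 44 (mod 47).
Check: f(44) = 17·44 + 29 = 777 = 16·47 + 25 ≡ 25 (mod 47).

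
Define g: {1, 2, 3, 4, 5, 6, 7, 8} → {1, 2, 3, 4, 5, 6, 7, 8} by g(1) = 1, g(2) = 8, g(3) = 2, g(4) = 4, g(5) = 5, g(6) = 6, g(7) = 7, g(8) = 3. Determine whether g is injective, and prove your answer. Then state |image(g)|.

The values g(1), …, g(8) are 1, 8, 2, 4, 5, 6, 7, 3 — all distinct.
So g(a) = g(b) only when a = b, and g is injective.
The image of g is {1, 2, 3, 4, 5, 6, 7, 8}, which has 8 elements.

8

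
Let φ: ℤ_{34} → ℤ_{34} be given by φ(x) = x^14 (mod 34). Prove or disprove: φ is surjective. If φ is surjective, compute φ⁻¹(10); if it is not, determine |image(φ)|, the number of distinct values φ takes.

18

φ(16): Repeated squaring mod 34: 16^1 ≡ 16, 16^2 ≡ 16² = 256 ≡ 18, 16^4 ≡ 18² = 324 ≡ 18, 16^8 ≡ 18² = 324 ≡ 18. Since 14 = 8 + 4 + 2, 16^14 ≡ 18·18·18: 18·18 = 324 ≡ 18, then 18·18 = 324 ≡ 18. So 16^14 ≡ 18 (mod 34).
φ(18): Repeated squaring mod 34: 18^1 ≡ 18, 18^2 ≡ 18² = 324 ≡ 18, 18^4 ≡ 18² = 324 ≡ 18, 18^8 ≡ 18² = 324 ≡ 18. Since 14 = 8 + 4 + 2, 18^14 ≡ 18·18·18: 18·18 = 324 ≡ 18, then 18·18 = 324 ≡ 18. So 18^14 ≡ 18 (mod 34).
So φ(16) = φ(18) = 18 while 16 ≠ 18, so φ is not injective.
A non-injective map from the 34-element set ℤ_{34} to itself takes at most 33 distinct values, so it cannot be surjective. Thus φ is not surjective.
Since φ is not surjective, we determine |image(φ)|. Computing x^14 mod 34 for each x (by repeated squaring, reducing mod 34 at every step), the values φ(0), φ(1), …, φ(33) are: 0, 1, 30, 19, 16, 15, 26, 25, 4, 21, 8, 9, 32, 33, 2, 13, 18, 17, 18, 13, 2, 33, 32, 9, 8, 21, 4, 25, 26, 15, 16, 19, 30, 1.
The distinct values are {0, 1, 2, 4, 8, 9, 13, 15, 16, 17, 18, 19, 21, 25, 26, 30, 32, 33}; there are 18 of them.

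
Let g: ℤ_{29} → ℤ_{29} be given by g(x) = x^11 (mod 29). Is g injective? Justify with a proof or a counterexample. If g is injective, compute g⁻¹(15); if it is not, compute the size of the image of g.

3

Since 29 is prime, the nonzero elements of ℤ_{29} form a cyclic group of order 28.
As gcd(11, 28) = 1, raising to the 11th power is a bijection on this group: if u^11 ≡ v^11 then (uv^{−1})^11 = 1, and the only element of order dividing gcd(11, 28) = 1 is 1, so u = v.
With g(0) = 0 this makes g injective on all of ℤ_{29}, hence bijective (finite equal-size domain and codomain). In particular g is injective.
Since g is injective, we find the preimage of 15. The inverse of x ↦ x^11 on (ℤ_{29})^× is x ↦ x^23, because 11·23 = 253 = 9·28 + 1 ≡ 1 (mod 28) and x^{28} = 1 for x ≠ 0 (Fermat). So g⁻¹(15) = 15^23 mod 29.
Repeated squaring mod 29: 15^1 ≡ 15, 15^2 ≡ 15² = 225 ≡ 22, 15^4 ≡ 22² = 484 ≡ 20, 15^8 ≡ 20² = 400 ≡ 23, 15^16 ≡ 23² = 529 ≡ 7. Since 23 = 16 + 4 + 2 + 1, 15^23 ≡ 7·20·22·15: 7·20 = 140 ≡ 24, then 24·22 = 528 ≡ 6, then 6·15 = 90 ≡ 3. So 15^23 ≡ 3 (mod 29).
Hence g⁻¹(15) = 3.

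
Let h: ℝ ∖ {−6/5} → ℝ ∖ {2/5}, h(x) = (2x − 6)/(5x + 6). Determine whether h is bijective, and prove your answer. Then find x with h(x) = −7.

-36/37

Suppose h(a) = h(b). Cross-multiplying: (2a − 6)(5b + 6) = (2b − 6)(5a + 6).
Expanding both sides and cancelling the symmetric terms leaves 42·(a − b) = 0. Since 42 ≠ 0, a = b. So h is injective.
For any y ≠ 2/5, solving y(5x + 6) = 2x − 6 for x gives a well-defined x ≠ −6/5. So h is surjective.
Hence h is bijective.
Solving h(x) = −7: cross-multiplying gives 2x − 6 = −7(5x + 6), which rearranges to 37x = −36, so x = −36/37.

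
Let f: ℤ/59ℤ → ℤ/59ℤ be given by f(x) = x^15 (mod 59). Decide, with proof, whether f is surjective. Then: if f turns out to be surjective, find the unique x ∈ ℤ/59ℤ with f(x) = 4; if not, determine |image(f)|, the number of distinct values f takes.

16

Since 59 is prime, the nonzero elements of ℤ/59ℤ form a cyclic group of order 58.
As gcd(15, 58) = 1, raising to the 15th power is a bijection on this group: if a^15 ≡ b^15 then (ab^{−1})^15 = 1, and the only element of order dividing gcd(15, 58) = 1 is 1, so a = b.
With f(0) = 0 this makes f injective on all of ℤ/59ℤ, hence bijective (finite equal-size domain and codomain). In particular f is surjective.
Since f is surjective, we find the preimage of 4. The inverse of x ↦ x^15 on (ℤ/59ℤ)^× is x ↦ x^31, because 15·31 = 465 = 8·58 + 1 ≡ 1 (mod 58) and x^{58} = 1 for x ≠ 0 (Fermat). So f⁻¹(4) = 4^31 mod 59.
Repeated squaring mod 59: 4^1 ≡ 4, 4^2 ≡ 4² = 16, 4^4 ≡ 16² = 256 ≡ 20, 4^8 ≡ 20² = 400 ≡ 46, 4^16 ≡ 46² = 2116 ≡ 51. Since 31 = 16 + 8 + 4 + 2 + 1, 4^31 ≡ 51·46·20·16·4: 51·46 = 2346 ≡ 45, then 45·20 = 900 ≡ 15, then 15·16 = 240 ≡ 4, then 4·4 = 16. So 4^31 ≡ 16 (mod 59).
Hence f⁻¹(4) = 16.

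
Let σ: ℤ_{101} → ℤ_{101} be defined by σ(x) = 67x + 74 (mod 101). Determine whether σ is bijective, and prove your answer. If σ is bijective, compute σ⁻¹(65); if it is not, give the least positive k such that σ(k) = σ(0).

Recall that injectivity means: for all x_1, x_2 in the domain, σ(x_1) = σ(x_2) implies x_1 = x_2.
Suppose σ(x_1) = σ(x_2) in ℤ_{101}. Then 67x_1 + 74 ≡ 67x_2 + 74 (mod 101), so 67(x_1 − x_2) ≡ 0 (mod 101).
Since gcd(67, 101) = 1, 67 is invertible modulo 101, thus x_1 − x_2 ≡ 0 (mod 101), i.e. x_1 = x_2.
We now compute 67⁻¹ mod 101 explicitly. Euclid's algorithm: 101 = 1·67 + 34, 67 = 1·34 + 33, 34 = 1·33 + 1; back-substituting gives 1 = 98·67 − 65·101, so 67⁻¹ ≡ 98 (mod 101).
Then y ↦ 98(y − 74) is a two-sided inverse to σ, so every y ∈ ℤ_{101} has a preimage.
Thus σ is bijective.
Since σ is bijective, we find σ⁻¹(65): we need 67x ≡ 65 − 74 ≡ 92 (mod 101). Using 67⁻¹ = 98: x ≡ 98·92 = 9016 = 89·101 + 27, so x = 27.
Check: σ(27) = 67·27 + 74 = 1883 = 18·101 + 65 ≡ 65 (mod 101).

27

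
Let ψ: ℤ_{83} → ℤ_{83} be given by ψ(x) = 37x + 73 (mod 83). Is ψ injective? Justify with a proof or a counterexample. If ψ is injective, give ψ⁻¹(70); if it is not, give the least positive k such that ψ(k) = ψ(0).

Recall: ψ is injective if ψ(a) = ψ(b) implies a = b.
Suppose ψ(a) = ψ(b) in ℤ_{83}. Then 37a + 73 ≡ 37b + 73 (mod 83), thus 37(a − b) ≡ 0 (mod 83).
Since gcd(37, 83) = 1, 37 is invertible modulo 83, therefore a − b ≡ 0 (mod 83), i.e. a = b.
Thus ψ is injective.
We now compute 37⁻¹ mod 83 explicitly. Euclid's algorithm: 83 = 2·37 + 9, 37 = 4·9 + 1; back-substituting gives 1 = 9·37 − 4·83, so 37⁻¹ ≡ 9 (mod 83).
Since ψ is injective, we compute ψ⁻¹(70): solve 37x + 73 ≡ 70 (mod 83), i.e. 37x ≡ 80 (mod 83).
Multiplying by 37⁻¹ = 9 gives x ≡ 9·80 = 720 = 8·83 + 56 ≡ 56 (mod 83).
Check: ψ(56) = 37·56 + 73 = 2145 = 25·83 + 70 ≡ 70 (mod 83).

56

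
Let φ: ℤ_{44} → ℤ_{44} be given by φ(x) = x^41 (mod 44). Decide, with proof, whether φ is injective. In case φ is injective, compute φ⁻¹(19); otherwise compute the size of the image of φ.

33

φ(0) = 0^41 = 0.
φ(22): Repeated squaring mod 44: 22^1 ≡ 22, 22^2 ≡ 22² = 484 ≡ 0, 22^4 ≡ 0² = 0, 22^8 ≡ 0² = 0, 22^16 ≡ 0² = 0, 22^32 ≡ 0² = 0. Since 41 = 32 + 8 + 1, 22^41 ≡ 0·0·22: 0·0 = 0, then 0·22 = 0. So 22^41 ≡ 0 (mod 44).
So φ(0) = φ(22) = 0 while 0 ≠ 22, so φ is not injective.
Since φ is not injective, we determine |image(φ)|. Computing x^41 mod 44 for each x (by repeated squaring, reducing mod 44 at every step), the values φ(0), φ(1), …, φ(43) are: 0, 1, 24, 3, 4, 5, 28, 7, 8, 9, 32, 11, 12, 13, 36, 15, 16, 17, 40, 19, 20, 21, 0, 23, 24, 25, 4, 27, 28, 29, 8, 31, 32, 33, 12, 35, 36, 37, 16, 39, 40, 41, 20, 43.
The distinct values are {0, 1, 3, 4, 5, 7, 8, 9, 11, 12, 13, 15, 16, 17, 19, 20, 21, 23, 24, 25, 27, 28, 29, 31, 32, 33, 35, 36, 37, 39, 40, 41, 43}; there are 33 of them.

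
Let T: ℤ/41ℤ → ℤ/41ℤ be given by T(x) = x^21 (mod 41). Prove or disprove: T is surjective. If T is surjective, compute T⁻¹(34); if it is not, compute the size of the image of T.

7

Since 41 is prime, the nonzero elements of ℤ/41ℤ form a cyclic group of order 40.
As gcd(21, 40) = 1, raising to the 21st power is a bijection on this group: if x_1^21 ≡ x_2^21 then (x_1x_2^{−1})^21 = 1, and the only element of order dividing gcd(21, 40) = 1 is 1, so x_1 = x_2.
With T(0) = 0 this makes T injective on all of ℤ/41ℤ, hence bijective (finite equal-size domain and codomain). In particular T is surjective.
Since T is surjective, we find the preimage of 34. The inverse of x ↦ x^21 on (ℤ/41ℤ)^× is x ↦ x^21, because 21·21 = 441 = 11·40 + 1 ≡ 1 (mod 40) and x^{40} = 1 for x ≠ 0 (Fermat). So T⁻¹(34) = 34^21 mod 41.
Repeated squaring mod 41: 34^1 ≡ 34, 34^2 ≡ 34² = 1156 ≡ 8, 34^4 ≡ 8² = 64 ≡ 23, 34^8 ≡ 23² = 529 ≡ 37, 34^16 ≡ 37² = 1369 ≡ 16. Since 21 = 16 + 4 + 1, 34^21 ≡ 16·23·34: 16·23 = 368 ≡ 40, then 40·34 = 1360 ≡ 7. So 34^21 ≡ 7 (mod 41).
Hence T⁻¹(34) = 7.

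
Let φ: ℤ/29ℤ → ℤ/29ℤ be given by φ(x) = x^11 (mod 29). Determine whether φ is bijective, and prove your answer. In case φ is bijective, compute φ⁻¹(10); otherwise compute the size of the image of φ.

11

Since 29 is prime, the nonzero elements of ℤ/29ℤ form a cyclic group of order 28.
As gcd(11, 28) = 1, raising to the 11th power is a bijection on this group: if x_1^11 ≡ x_2^11 then (x_1x_2^{−1})^11 = 1, and the only element of order dividing gcd(11, 28) = 1 is 1, so x_1 = x_2.
With φ(0) = 0 this makes φ injective on all of ℤ/29ℤ, hence bijective (finite equal-size domain and codomain). In particular φ is bijective.
Since φ is bijective, we find the preimage of 10. The inverse of x ↦ x^11 on (ℤ/29ℤ)^× is x ↦ x^23, because 11·23 = 253 = 9·28 + 1 ≡ 1 (mod 28) and x^{28} = 1 for x ≠ 0 (Fermat). So φ⁻¹(10) = 10^23 mod 29.
Repeated squaring mod 29: 10^1 ≡ 10, 10^2 ≡ 10² = 100 ≡ 13, 10^4 ≡ 13² = 169 ≡ 24, 10^8 ≡ 24² = 576 ≡ 25, 10^16 ≡ 25² = 625 ≡ 16. Since 23 = 16 + 4 + 2 + 1, 10^23 ≡ 16·24·13·10: 16·24 = 384 ≡ 7, then 7·13 = 91 ≡ 4, then 4·10 = 40 ≡ 11. So 10^23 ≡ 11 (mod 29).
Hence φ⁻¹(10) = 11.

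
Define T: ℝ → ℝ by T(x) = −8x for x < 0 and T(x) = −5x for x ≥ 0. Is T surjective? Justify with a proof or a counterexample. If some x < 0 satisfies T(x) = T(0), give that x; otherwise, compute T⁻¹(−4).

4/5

Both pieces are strictly decreasing (slopes −8 and −5), so each is injective on its own interval.
The left piece maps (−∞, 0) onto (0, ∞); the right piece maps [0, ∞) onto (−∞, 0].
These images together cover ℝ, so T is surjective.
Because the two images are disjoint, no x < 0 has T(x) = T(0), so we compute T⁻¹(−4): −4 lies in (−∞, 0], so solve −5x = −4: x = (−4 − 0)/(−5) = 4/5.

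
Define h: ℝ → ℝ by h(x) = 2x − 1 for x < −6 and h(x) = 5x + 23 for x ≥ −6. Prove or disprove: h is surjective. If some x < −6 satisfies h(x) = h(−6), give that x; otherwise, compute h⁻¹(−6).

-29/5

Both pieces are strictly increasing (slopes 2 and 5), so each is injective on its own interval.
The left piece maps (−∞, −6) onto (−∞, −13); the right piece maps [−6, ∞) onto [−7, ∞).
The union (−∞, −13) ∪ [−7, ∞) omits the interval between −13 and −7; in particular −13 has no preimage. So h is not surjective.
Because the two images are disjoint, no x < −6 has h(x) = h(−6), so we compute h⁻¹(−6): −6 lies in [−7, ∞), so solve 5x + 23 = −6: x = (−6 − 23)/5 = −29/5.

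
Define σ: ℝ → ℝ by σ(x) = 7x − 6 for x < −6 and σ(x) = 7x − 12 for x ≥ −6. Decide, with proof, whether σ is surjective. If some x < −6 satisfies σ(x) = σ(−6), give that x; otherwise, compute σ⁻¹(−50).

Both pieces are strictly increasing (slopes 7 and 7), so each is injective on its own interval.
The left piece maps (−∞, −6) onto (−∞, −48); the right piece maps [−6, ∞) onto [−54, ∞).
The union (−∞, −48) ∪ [−54, ∞) covers ℝ, so σ is surjective.
For the follow-up: the images overlap, so an x < −6 with σ(x) = σ(−6) exists. σ(−6) = −54; solving 7x − 6 = −54 for x < −6 gives x = (−54 + 6)/7 = −48/7.

-48/7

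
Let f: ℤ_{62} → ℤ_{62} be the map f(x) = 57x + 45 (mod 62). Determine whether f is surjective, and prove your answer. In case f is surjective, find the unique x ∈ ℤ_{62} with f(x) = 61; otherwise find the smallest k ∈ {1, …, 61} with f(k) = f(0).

34

Since gcd(57, 62) = 1, 57 is invertible modulo 62. Euclid's algorithm: 62 = 1·57 + 5, 57 = 11·5 + 2, 5 = 2·2 + 1; back-substituting gives 1 = 37·57 − 34·62, so 57⁻¹ ≡ 37 (mod 62).
For any y ∈ ℤ_{62}, x = 37(y − 45) mod 62 satisfies f(x) = 57·37(y − 45) + 45 ≡ y (since 57·37 ≡ 1 mod 62). So every y has a preimage.
Therefore f is surjective.
Since f is surjective, we find f⁻¹(61): we need 57x ≡ 61 − 45 ≡ 16 (mod 62). Using 57⁻¹ = 37: x ≡ 37·16 = 592 = 9·62 + 34, so x = 34.
Check: f(34) = 57·34 + 45 = 1983 = 31·62 + 61 ≡ 61 (mod 62).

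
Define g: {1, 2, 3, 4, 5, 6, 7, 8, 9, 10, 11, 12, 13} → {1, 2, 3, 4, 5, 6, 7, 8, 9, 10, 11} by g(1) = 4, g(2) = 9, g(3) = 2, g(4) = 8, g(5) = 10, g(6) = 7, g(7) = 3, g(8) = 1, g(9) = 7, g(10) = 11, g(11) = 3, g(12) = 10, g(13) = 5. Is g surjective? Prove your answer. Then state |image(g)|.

No element maps to 6, so g is not surjective.
The image of g is {1, 2, 3, 4, 5, 7, 8, 9, 10, 11}, which has 10 elements.

10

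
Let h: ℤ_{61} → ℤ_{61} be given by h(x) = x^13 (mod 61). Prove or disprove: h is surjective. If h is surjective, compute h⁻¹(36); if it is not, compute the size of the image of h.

Since 61 is prime, the nonzero elements of ℤ_{61} form a cyclic group of order 60.
As gcd(13, 60) = 1, raising to the 13th power is a bijection on this group: if x_1^13 ≡ x_2^13 then (x_1x_2^{−1})^13 = 1, and the only element of order dividing gcd(13, 60) = 1 is 1, so x_1 = x_2.
With h(0) = 0 this makes h injective on all of ℤ_{61}, hence bijective (finite equal-size domain and codomain). In particular h is surjective.
Since h is surjective, we find the preimage of 36. The inverse of x ↦ x^13 on (ℤ_{61})^× is x ↦ x^37, because 13·37 = 481 = 8·60 + 1 ≡ 1 (mod 60) and x^{60} = 1 for x ≠ 0 (Fermat). So h⁻¹(36) = 36^37 mod 61.
Repeated squaring mod 61: 36^1 ≡ 36, 36^2 ≡ 36² = 1296 ≡ 15, 36^4 ≡ 15² = 225 ≡ 42, 36^8 ≡ 42² = 1764 ≡ 56, 36^16 ≡ 56² = 3136 ≡ 25, 36^32 ≡ 25² = 625 ≡ 15. Since 37 = 32 + 4 + 1, 36^37 ≡ 15·42·36: 15·42 = 630 ≡ 20, then 20·36 = 720 ≡ 49. So 36^37 ≡ 49 (mod 61).
Hence h⁻¹(36) = 49.

49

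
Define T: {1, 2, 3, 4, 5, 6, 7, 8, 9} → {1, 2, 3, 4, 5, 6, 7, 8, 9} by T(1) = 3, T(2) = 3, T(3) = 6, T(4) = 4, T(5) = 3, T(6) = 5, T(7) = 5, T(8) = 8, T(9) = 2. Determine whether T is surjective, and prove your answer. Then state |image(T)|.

No element maps to 1, so T is not surjective.
The image of T is {2, 3, 4, 5, 6, 8}, which has 6 elements.

6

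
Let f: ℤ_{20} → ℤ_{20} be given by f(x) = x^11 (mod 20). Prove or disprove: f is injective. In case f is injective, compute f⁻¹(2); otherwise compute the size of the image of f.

f(0) = 0^11 = 0.
f(10): Repeated squaring mod 20: 10^1 ≡ 10, 10^2 ≡ 10² = 100 ≡ 0, 10^4 ≡ 0² = 0, 10^8 ≡ 0² = 0. Since 11 = 8 + 2 + 1, 10^11 ≡ 0·0·10: 0·0 = 0, then 0·10 = 0. So 10^11 ≡ 0 (mod 20).
So f(0) = f(10) = 0 while 0 ≠ 10, thus f is not injective.
Since f is not injective, we determine |image(f)|. Computing x^11 mod 20 for each x (by repeated squaring, reducing mod 20 at every step), the values f(0), f(1), …, f(19) are: 0, 1, 8, 7, 4, 5, 16, 3, 12, 9, 0, 11, 8, 17, 4, 15, 16, 13, 12, 19.
The distinct values are {0, 1, 3, 4, 5, 7, 8, 9, 11, 12, 13, 15, 16, 17, 19}; there are 15 of them.

15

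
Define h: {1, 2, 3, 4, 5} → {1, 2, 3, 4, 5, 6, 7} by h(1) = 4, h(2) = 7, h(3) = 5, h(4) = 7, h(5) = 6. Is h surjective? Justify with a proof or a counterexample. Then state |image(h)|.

4

No element maps to 1, so h is not surjective.
The image of h is {4, 5, 6, 7}, which has 4 elements.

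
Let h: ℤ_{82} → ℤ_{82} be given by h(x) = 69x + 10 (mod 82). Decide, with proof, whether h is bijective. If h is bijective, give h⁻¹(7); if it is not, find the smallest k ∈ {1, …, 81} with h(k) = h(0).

Suppose h(a) = h(b) in ℤ_{82}. Then 69a + 10 ≡ 69b + 10 (mod 82), therefore 69(a − b) ≡ 0 (mod 82).
Since gcd(69, 82) = 1, 69 is invertible modulo 82, thus a − b ≡ 0 (mod 82), i.e. a = b.
We now compute 69⁻¹ mod 82 explicitly. Euclid's algorithm: 82 = 1·69 + 13, 69 = 5·13 + 4, 13 = 3·4 + 1; back-substituting gives 1 = 63·69 − 53·82, so 69⁻¹ ≡ 63 (mod 82).
Then y ↦ 63(y − 10) is a two-sided inverse to h, so every y ∈ ℤ_{82} has a preimage.
Therefore h is bijective.
Since h is bijective, we find h⁻¹(7): we need 69x ≡ 7 − 10 ≡ 79 (mod 82). Using 69⁻¹ = 63: x ≡ 63·79 = 4977 = 60·82 + 57, so x = 57.
Check: h(57) = 69·57 + 10 = 3943 = 48·82 + 7 ≡ 7 (mod 82).

57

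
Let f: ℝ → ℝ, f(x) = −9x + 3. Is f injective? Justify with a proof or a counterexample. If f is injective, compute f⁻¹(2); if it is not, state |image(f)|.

Recall that f is injective when f(u) = f(v) forces u = v.
Suppose f(u) = f(v). Then −9u + 3 = −9v + 3, hence −9u = −9v, so u = v.
Thus f is injective.
Since f is injective, we compute f⁻¹(2) = (2 − 3)/(−9) = 1/9.

1/9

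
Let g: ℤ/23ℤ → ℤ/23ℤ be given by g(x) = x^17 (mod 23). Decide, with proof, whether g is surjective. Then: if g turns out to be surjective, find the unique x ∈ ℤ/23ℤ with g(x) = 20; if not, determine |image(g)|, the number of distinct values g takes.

14

Since 23 is prime, the nonzero elements of ℤ/23ℤ form a cyclic group of order 22.
As gcd(17, 22) = 1, raising to the 17th power is a bijection on this group: if x_1^17 ≡ x_2^17 then (x_1x_2^{−1})^17 = 1, and the only element of order dividing gcd(17, 22) = 1 is 1, so x_1 = x_2.
With g(0) = 0 this makes g injective on all of ℤ/23ℤ, hence bijective (finite equal-size domain and codomain). In particular g is surjective.
Since g is surjective, we find the preimage of 20. The inverse of x ↦ x^17 on (ℤ/23ℤ)^× is x ↦ x^13, because 17·13 = 221 = 10·22 + 1 ≡ 1 (mod 22) and x^{22} = 1 for x ≠ 0 (Fermat). So g⁻¹(20) = 20^13 mod 23.
Repeated squaring mod 23: 20^1 ≡ 20, 20^2 ≡ 20² = 400 ≡ 9, 20^4 ≡ 9² = 81 ≡ 12, 20^8 ≡ 12² = 144 ≡ 6. Since 13 = 8 + 4 + 1, 20^13 ≡ 6·12·20: 6·12 = 72 ≡ 3, then 3·20 = 60 ≡ 14. So 20^13 ≡ 14 (mod 23).
Hence g⁻¹(20) = 14.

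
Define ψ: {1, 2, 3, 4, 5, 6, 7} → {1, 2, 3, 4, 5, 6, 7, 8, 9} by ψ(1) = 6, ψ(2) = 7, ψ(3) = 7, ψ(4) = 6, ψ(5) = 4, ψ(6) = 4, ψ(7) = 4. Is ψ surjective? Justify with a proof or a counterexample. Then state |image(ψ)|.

No element maps to 1, so ψ is not surjective.
The image of ψ is {4, 6, 7}, which has 3 elements.

3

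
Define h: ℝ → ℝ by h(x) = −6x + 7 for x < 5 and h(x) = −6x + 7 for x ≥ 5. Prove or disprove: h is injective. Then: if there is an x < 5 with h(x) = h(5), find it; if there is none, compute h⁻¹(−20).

Both pieces are strictly decreasing (slopes −6 and −6), so each is injective on its own interval.
The left piece maps (−∞, 5) onto (−23, ∞); the right piece maps [5, ∞) onto (−∞, −23].
These images are disjoint, so no value is attained by both pieces. Therefore h is injective.
Because the two images are disjoint, no x < 5 has h(x) = h(5), so we compute h⁻¹(−20): −20 lies in (−23, ∞), so solve −6x + 7 = −20: x = (−20 − 7)/(−6) = 9/2.

9/2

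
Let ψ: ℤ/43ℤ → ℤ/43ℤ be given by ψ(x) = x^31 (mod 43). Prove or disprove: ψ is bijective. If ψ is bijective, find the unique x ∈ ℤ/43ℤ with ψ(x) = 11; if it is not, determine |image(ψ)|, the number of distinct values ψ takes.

Since 43 is prime, the nonzero elements of ℤ/43ℤ form a cyclic group of order 42.
As gcd(31, 42) = 1, raising to the 31st power is a bijection on this group: if a^31 ≡ b^31 then (ab^{−1})^31 = 1, and the only element of order dividing gcd(31, 42) = 1 is 1, so a = b.
With ψ(0) = 0 this makes ψ injective on all of ℤ/43ℤ, hence bijective (finite equal-size domain and codomain). In particular ψ is bijective.
Since ψ is bijective, we find the preimage of 11. The inverse of x ↦ x^31 on (ℤ/43ℤ)^× is x ↦ x^19, because 31·19 = 589 = 14·42 + 1 ≡ 1 (mod 42) and x^{42} = 1 for x ≠ 0 (Fermat). So ψ⁻¹(11) = 11^19 mod 43.
Repeated squaring mod 43: 11^1 ≡ 11, 11^2 ≡ 11² = 121 ≡ 35, 11^4 ≡ 35² = 1225 ≡ 21, 11^8 ≡ 21² = 441 ≡ 11, 11^16 ≡ 11² = 121 ≡ 35. Since 19 = 16 + 2 + 1, 11^19 ≡ 35·35·11: 35·35 = 1225 ≡ 21, then 21·11 = 231 ≡ 16. So 11^19 ≡ 16 (mod 43).
Hence ψ⁻¹(11) = 16.

16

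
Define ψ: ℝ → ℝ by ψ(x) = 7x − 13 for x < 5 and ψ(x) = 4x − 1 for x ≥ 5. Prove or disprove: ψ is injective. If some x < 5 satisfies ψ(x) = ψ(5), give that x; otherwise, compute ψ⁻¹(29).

32/7

Both pieces are strictly increasing (slopes 7 and 4), so each is injective on its own interval.
The left piece maps (−∞, 5) onto (−∞, 22); the right piece maps [5, ∞) onto [19, ∞).
These images overlap. In particular ψ(5) = 19 (right piece), and solving 7x − 13 = 19 on the left piece gives x = 32/7 < 5.
So ψ(32/7) = ψ(5) with 32/7 ≠ 5, and ψ is not injective. This x = 32/7 is the requested value below 5.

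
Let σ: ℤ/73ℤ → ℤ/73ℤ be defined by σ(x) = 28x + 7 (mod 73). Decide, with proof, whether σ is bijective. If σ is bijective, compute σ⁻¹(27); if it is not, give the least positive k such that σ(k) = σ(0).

If σ(u) = σ(v), then 28u ≡ 28v (mod 73). Because gcd(28, 73) = 1, we may cancel 28 to get u ≡ v (mod 73).
We now compute 28⁻¹ mod 73 explicitly. Euclid's algorithm: 73 = 2·28 + 17, 28 = 1·17 + 11, 17 = 1·11 + 6, 11 = 1·6 + 5, 6 = 1·5 + 1; back-substituting gives 1 = 60·28 − 23·73, so 28⁻¹ ≡ 60 (mod 73).
For any y ∈ ℤ/73ℤ, x = 60(y − 7) mod 73 satisfies σ(x) = 28·60(y − 7) + 7 ≡ y (since 28·60 ≡ 1 mod 73). So every y has a preimage.
Thus σ is bijective.
Since σ is bijective, we find σ⁻¹(27): we need 28x ≡ 27 − 7 ≡ 20 (mod 73). Using 28⁻¹ = 60: x ≡ 60·20 = 1200 = 16·73 + 32, so x = 32.
Check: σ(32) = 28·32 + 7 = 903 = 12·73 + 27 ≡ 27 (mod 73).

32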